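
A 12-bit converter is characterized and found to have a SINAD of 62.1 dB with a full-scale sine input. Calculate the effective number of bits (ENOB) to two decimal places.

ENOB = (SINAD − 1.76) / 6.02 = (62.1 − 1.76)/6.02 = 10.023.

10.02 bits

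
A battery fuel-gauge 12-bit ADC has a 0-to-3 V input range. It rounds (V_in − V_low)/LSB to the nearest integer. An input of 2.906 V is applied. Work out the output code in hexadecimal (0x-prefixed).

code 0xF80 (decimal 3968)

With 4096 levels over 3 V, one step is 0.732 mV.
(2.906 − 0) / 0.000732422 = 3967.659 LSBs.
Round → code 3968.
In hexadecimal (0x-prefixed): 0xF80.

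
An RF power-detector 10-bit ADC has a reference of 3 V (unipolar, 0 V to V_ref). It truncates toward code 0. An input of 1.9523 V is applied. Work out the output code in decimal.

Full-scale span = 3 V; LSB = 3/2^10 = 2.930 mV.
(1.9523 − 0) / 0.00292969 = 666.385 LSBs.
⌊·⌋(666.385) = 666.

code 666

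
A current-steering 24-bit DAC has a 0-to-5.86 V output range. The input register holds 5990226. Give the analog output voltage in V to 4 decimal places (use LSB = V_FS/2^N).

LSB = 5.86 V / 2^24 = 0.35 µV.
V_out = 0 + 5990226 × 3.49283e-07 V = 2.09229 V.

2.0923 V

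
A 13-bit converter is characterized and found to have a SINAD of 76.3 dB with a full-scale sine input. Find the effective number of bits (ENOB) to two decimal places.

ENOB = (SINAD − 1.76) / 6.02 = (76.3 − 1.76)/6.02 = 12.382.

12.38 bits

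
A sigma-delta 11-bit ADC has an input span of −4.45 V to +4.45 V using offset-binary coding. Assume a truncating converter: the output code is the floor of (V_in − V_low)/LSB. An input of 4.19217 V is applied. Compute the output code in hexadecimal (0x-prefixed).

Full-scale span = 8.9 V; LSB = 8.9/2^11 = 4.346 mV.
(V_in − V_low)/LSB = (4.19217 − (−4.45)) / 0.0043457 = 1988.670.
Floor → code 1988.
In hexadecimal (0x-prefixed): 0x7C4.

code 0x7C4 (decimal 1988)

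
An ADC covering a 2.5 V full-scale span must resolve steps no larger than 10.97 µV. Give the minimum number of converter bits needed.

Number of steps required ≥ 2.5 V / 10.97 µV = 227894.26.
Need 2^N ≥ 227894.26; 2^17 = 131072, 2^18 = 262144.
Minimum N = 18.

18 bits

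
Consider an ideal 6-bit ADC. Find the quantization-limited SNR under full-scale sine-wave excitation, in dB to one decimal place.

SNR ≈ 6.02·N + 1.76 dB = 6.02·6 + 1.76 = 37.88 dB.

37.9 dB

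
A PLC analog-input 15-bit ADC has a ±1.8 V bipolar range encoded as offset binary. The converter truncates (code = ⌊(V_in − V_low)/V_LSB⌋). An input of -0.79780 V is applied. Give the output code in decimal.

code 9122

Full-scale span = 3.6 V; LSB = 3.6/2^15 = 109.86 µV.
(V_in − V_low)/LSB = (-0.79780 − (−1.8)) / 0.000109863 = 9122.247.
Floor → code 9122.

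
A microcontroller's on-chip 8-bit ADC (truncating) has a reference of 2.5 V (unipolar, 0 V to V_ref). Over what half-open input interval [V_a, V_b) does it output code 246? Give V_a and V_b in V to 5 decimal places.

LSB = 2.5/2^8 = 9.766 mV.
V_a = V_low + 246·LSB = 2.40234 V; V_b = V_low + 247·LSB = 2.41211 V.

[2.40234 V, 2.41211 V)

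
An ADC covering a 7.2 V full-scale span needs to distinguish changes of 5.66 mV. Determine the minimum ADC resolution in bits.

11 bits

Number of steps required ≥ 7.2 V / 5.66 mV = 1272.08.
Need 2^N ≥ 1272.08; 2^10 = 1024, 2^11 = 2048.
Minimum N = 11.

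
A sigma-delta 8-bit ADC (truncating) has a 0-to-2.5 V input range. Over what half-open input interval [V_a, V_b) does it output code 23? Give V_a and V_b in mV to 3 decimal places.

LSB = 2.5/2^8 = 9.766 mV.
V_a = V_low + 23·LSB = 0.224609 V; V_b = V_low + 24·LSB = 0.234375 V.

[224.609 mV, 234.375 mV)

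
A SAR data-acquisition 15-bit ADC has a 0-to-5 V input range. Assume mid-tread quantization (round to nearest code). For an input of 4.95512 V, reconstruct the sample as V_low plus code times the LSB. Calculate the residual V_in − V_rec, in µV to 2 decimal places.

-19.16 µV

Step size: 5 V ÷ 2^15 = 152.59 µV.
(V_in − V_low)/LSB = (4.95512 − 0)/0.000152588 = 32473.8744 → code 32474 (round).
V_rec = 0 + 32474·0.000152588 = 4.9551392 V.
V_in − V_rec = -1.91602e-05 V = -19.16 µV.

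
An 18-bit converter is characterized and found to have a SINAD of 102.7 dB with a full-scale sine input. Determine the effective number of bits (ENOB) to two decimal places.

16.77 bits

ENOB = (SINAD − 1.76) / 6.02 = (102.7 − 1.76)/6.02 = 16.767.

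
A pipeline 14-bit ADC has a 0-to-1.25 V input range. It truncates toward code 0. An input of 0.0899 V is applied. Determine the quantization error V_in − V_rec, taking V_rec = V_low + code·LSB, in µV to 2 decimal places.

Step size: 1.25 V ÷ 2^14 = 76.29 µV.
Scaled input = 1178.3373 LSBs, so code = 1178.
Code 1178 maps back to 0 + 1178×7.62939e-05 V = 0.089874268 V.
Error = 0.0899 − 0.089874268 = 2.57324e-05 V = 25.73 µV.

25.73 µV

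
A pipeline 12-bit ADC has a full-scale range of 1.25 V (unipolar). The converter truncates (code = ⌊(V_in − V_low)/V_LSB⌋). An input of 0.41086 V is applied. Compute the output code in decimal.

Full-scale span = 1.25 V; LSB = 1.25/2^12 = 305.18 µV.
Input sits at 1346.306 steps above V_low.
Floor → code 1346.

code 1346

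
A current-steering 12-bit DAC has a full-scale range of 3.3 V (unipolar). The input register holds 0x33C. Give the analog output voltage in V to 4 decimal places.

LSB = 3.3 V / 2^12 = 0.806 mV.
Code 0x33C = 828 decimal.
V_out = 0 + 828 × 0.000805664 V = 0.66709 V.

0.6671 V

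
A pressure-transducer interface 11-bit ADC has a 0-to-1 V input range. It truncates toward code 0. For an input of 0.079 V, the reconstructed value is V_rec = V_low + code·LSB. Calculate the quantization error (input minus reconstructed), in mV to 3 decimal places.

Step size: 1 V ÷ 2^11 = 488.28 µV.
(V_in − V_low)/LSB = (0.079 − 0)/0.000488281 = 161.7920 → code 161 (floor).
Reconstructed: 0.078613281 V.
V_in − V_rec = 0.000386719 V = 0.387 mV.

0.387 mV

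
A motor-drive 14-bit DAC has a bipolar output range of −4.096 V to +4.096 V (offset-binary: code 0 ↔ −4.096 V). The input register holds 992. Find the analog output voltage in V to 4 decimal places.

-3.6000 V

LSB = 8.192 V / 2^14 = 0.500 mV.
V_out = (−4.096) + 992 × 0.0005 V = -3.6 V.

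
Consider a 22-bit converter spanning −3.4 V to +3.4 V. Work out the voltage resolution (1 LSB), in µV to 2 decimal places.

Full-scale span = 6.8 V.
LSB = 6.8 / 2^22 = 6.8 / 4194304 = 1.62125e-06 V = 1.62 µV.

1.62 µV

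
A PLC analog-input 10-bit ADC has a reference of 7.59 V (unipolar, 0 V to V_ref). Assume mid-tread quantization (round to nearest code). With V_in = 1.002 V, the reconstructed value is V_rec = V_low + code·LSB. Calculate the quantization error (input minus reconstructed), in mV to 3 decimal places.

1.365 mV

One LSB is 7.59 V / 1024 = 7.412 mV.
Scaled input = 135.1842 LSBs, so code = 135.
V_rec = 0 + 135·0.00741211 = 1.0006348 V.
Difference: 0.00136523 V → 1.365 mV.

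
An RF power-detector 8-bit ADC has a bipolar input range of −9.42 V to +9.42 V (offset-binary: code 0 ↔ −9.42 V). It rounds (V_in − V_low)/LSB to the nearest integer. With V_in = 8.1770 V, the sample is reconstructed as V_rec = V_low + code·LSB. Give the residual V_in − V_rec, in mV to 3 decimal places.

8.094 mV

Step size: 18.84 V ÷ 2^8 = 73.594 mV.
(8.1770 − (−9.42))/0.0735937 = 239.1100; round gives code 239.
Reconstructed: 8.1689062 V.
Difference: 0.00809375 V → 8.094 mV.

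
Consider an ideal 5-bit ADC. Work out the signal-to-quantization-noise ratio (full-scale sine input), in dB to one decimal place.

SNR ≈ 6.02·N + 1.76 dB = 6.02·5 + 1.76 = 31.86 dB.

31.9 dB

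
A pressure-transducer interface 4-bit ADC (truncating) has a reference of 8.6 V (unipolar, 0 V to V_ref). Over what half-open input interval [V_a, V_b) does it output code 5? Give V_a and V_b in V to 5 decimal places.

LSB = 8.6/2^4 = 0.5375 V.
V_a = V_low + 5·LSB = 2.6875 V; V_b = V_low + 6·LSB = 3.225 V.

[2.68750 V, 3.22500 V)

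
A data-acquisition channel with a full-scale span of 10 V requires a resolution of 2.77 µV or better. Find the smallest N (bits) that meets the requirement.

22 bits

Number of steps required ≥ 10 V / 2.77 µV = 3610108.30.
Need 2^N ≥ 3610108.30; 2^21 = 2097152, 2^22 = 4194304.
Minimum N = 22.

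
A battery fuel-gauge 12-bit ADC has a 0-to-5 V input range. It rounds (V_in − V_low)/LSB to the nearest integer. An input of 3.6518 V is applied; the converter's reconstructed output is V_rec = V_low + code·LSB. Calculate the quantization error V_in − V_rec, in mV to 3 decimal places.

One LSB is 5 V / 4096 = 1.221 mV.
(V_in − V_low)/LSB = (3.6518 − 0)/0.0012207 = 2991.5546 → code 2992 (round).
Code 2992 maps back to 0 + 2992×0.0012207 V = 3.6523438 V.
Error = 3.6518 − 3.6523438 = -0.00054375 V = -0.544 mV.

-0.544 mV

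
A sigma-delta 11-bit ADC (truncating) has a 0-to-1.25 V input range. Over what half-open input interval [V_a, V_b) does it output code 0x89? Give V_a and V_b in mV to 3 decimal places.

[83.618 mV, 84.229 mV)

LSB = 1.25/2^11 = 0.610 mV.
Code 0x89 = 137 decimal.
V_a = V_low + 137·LSB = 0.0836182 V; V_b = V_low + 138·LSB = 0.0842285 V.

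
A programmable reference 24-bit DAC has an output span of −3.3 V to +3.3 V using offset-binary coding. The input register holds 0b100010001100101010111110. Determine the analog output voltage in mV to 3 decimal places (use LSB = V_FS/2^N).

LSB = 6.6 V / 2^24 = 0.39 µV.
Code 0b100010001100101010111110 = 8964798 decimal.
V_out = (−3.3) + 8964798 × 3.93391e-07 V = 0.226668 V.
= 226.668 mV.

226.668 mV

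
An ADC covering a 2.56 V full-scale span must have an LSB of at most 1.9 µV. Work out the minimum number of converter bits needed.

21 bits

Number of steps required ≥ 2.56 V / 1.9 µV = 1347368.42.
Need 2^N ≥ 1347368.42; 2^20 = 1048576, 2^21 = 2097152.
Minimum N = 21.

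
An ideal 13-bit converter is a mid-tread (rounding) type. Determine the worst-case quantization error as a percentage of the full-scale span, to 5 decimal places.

0.00610 %

Rounding → worst-case error = ½ LSB = V_FS/2^14, so 100/16384 = 0.00610352 % of full scale.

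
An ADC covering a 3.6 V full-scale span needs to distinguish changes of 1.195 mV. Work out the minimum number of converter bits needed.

12 bits

Number of steps required ≥ 3.6 V / 1.195 mV = 3012.55.
Need 2^N ≥ 3012.55; 2^11 = 2048, 2^12 = 4096.
Minimum N = 12.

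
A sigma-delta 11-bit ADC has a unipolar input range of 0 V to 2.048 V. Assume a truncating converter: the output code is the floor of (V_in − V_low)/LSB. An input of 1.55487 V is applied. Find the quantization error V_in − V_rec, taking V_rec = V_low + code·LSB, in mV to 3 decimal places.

LSB = 2.048/2^11 = 1.000 mV.
(V_in − V_low)/LSB = (1.55487 − 0)/0.001 = 1554.8700 → code 1554 (floor).
Code 1554 maps back to 0 + 1554×0.001 V = 1.554 V.
V_in − V_rec = 0.00087 V = 0.870 mV.

0.870 mV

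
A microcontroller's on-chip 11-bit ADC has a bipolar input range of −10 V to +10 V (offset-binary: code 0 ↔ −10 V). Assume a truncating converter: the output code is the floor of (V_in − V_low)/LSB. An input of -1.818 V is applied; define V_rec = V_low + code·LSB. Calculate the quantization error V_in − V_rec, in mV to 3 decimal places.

8.172 mV

LSB = 20/2^11 = 9.766 mV.
(V_in − V_low)/LSB = (-1.818 − (−10))/0.00976562 = 837.8368 → code 837 (floor).
V_rec = (−10) + 837·0.00976562 = -1.8261719 V.
Error = -1.818 − (−1.8261719) = 0.00817188 V = 8.172 mV.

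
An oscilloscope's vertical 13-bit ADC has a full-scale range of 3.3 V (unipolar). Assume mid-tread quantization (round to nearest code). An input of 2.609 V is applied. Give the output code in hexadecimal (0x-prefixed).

With 8192 levels over 3.3 V, one step is 402.83 µV.
(V_in − V_low)/LSB = (2.609 − 0) / 0.000402832 = 6476.645.
round(6476.645) = 6477.
In hexadecimal (0x-prefixed): 0x194D.

code 0x194D (decimal 6477)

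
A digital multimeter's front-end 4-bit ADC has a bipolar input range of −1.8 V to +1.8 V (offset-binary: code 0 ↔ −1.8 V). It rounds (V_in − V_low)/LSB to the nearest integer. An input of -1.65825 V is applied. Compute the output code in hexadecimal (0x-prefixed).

code 0x1 (decimal 1)

Full-scale span = 3.6 V; LSB = 3.6/2^4 = 225.000 mV.
(V_in − V_low)/LSB = (-1.65825 − (−1.8)) / 0.225 = 0.630.
Round → code 1.
In hexadecimal (0x-prefixed): 0x1.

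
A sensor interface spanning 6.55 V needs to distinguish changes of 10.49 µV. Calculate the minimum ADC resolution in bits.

20 bits

Number of steps required ≥ 6.55 V / 10.49 µV = 624404.19.
Need 2^N ≥ 624404.19; 2^19 = 524288, 2^20 = 1048576.
Minimum N = 20.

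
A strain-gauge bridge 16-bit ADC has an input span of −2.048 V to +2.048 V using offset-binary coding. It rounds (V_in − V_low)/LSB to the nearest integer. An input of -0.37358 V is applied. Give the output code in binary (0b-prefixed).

code 0b110100010100111 (decimal 26791)

With 65536 levels over 4.096 V, one step is 62.50 µV.
Input sits at 26790.720 steps above V_low.
So the output code is 26791.
In binary (0b-prefixed): 0b110100010100111.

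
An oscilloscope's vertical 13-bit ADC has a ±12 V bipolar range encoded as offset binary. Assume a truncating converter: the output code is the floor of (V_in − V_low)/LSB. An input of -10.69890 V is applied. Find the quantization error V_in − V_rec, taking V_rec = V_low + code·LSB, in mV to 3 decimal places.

Step size: 24 V ÷ 2^13 = 2.930 mV.
(V_in − V_low)/LSB = (-10.69890 − (−12))/0.00292969 = 444.1088 → code 444 (floor).
Code 444 maps back to (−12) + 444×0.00292969 V = -10.699219 V.
Difference: 0.00031875 V → 0.319 mV.

0.319 mV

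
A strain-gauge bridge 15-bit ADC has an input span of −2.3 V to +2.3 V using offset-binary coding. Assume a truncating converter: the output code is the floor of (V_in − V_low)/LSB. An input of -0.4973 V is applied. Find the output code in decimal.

With 32768 levels over 4.6 V, one step is 140.38 µV.
Input sits at 12841.494 steps above V_low.
So the output code is 12841.

code 12841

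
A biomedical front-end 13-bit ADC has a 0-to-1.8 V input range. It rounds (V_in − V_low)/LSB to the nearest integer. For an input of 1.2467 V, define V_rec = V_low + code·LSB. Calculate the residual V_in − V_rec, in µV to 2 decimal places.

LSB = 1.8/2^13 = 219.73 µV.
(V_in − V_low)/LSB = (1.2467 − 0)/0.000219727 = 5673.8702 → code 5674 (round).
Code 5674 maps back to 0 + 5674×0.000219727 V = 1.2467285 V.
V_in − V_rec = -2.85156e-05 V = -28.52 µV.

-28.52 µV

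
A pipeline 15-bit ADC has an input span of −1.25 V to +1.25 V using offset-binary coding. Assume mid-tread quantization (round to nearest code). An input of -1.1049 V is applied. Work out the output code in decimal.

Full-scale span = 2.5 V; LSB = 2.5/2^15 = 76.29 µV.
Input sits at 1901.855 steps above V_low.
Round → code 1902.

code 1902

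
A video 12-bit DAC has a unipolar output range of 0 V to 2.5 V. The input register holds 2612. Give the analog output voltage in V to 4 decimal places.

1.5942 V

LSB = 2.5 V / 2^12 = 0.610 mV.
V_out = 0 + 2612 × 0.000610352 V = 1.59424 V.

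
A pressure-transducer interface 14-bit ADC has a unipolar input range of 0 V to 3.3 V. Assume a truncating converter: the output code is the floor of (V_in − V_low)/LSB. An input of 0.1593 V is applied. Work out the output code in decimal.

LSB = 3.3 V / 16384 = 201.42 µV.
(V_in − V_low)/LSB = (0.1593 − 0) / 0.000201416 = 790.900.
So the output code is 790.

code 790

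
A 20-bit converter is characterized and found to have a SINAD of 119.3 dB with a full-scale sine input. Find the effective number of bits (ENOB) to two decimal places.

19.52 bits

ENOB = (SINAD − 1.76) / 6.02 = (119.3 − 1.76)/6.02 = 19.525.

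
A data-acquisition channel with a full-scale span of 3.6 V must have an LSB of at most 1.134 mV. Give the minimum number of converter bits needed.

Number of steps required ≥ 3.6 V / 1.134 mV = 3174.60.
Need 2^N ≥ 3174.60; 2^11 = 2048, 2^12 = 4096.
Minimum N = 12.

12 bits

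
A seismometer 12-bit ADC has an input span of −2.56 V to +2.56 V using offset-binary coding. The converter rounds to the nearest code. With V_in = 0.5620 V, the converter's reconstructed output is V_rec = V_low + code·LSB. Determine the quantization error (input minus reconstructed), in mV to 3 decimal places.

One LSB is 5.12 V / 4096 = 1.250 mV.
(V_in − V_low)/LSB = (0.5620 − (−2.56))/0.00125 = 2497.6000 → code 2498 (round).
Code 2498 maps back to (−2.56) + 2498×0.00125 V = 0.5625 V.
Error = 0.5620 − 0.5625 = -0.0005 V = -0.500 mV.

-0.500 mV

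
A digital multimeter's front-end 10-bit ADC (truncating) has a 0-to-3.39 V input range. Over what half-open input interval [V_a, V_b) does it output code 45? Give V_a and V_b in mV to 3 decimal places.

LSB = 3.39/2^10 = 3.311 mV.
V_a = V_low + 45·LSB = 0.148975 V; V_b = V_low + 46·LSB = 0.152285 V.

[148.975 mV, 152.285 mV)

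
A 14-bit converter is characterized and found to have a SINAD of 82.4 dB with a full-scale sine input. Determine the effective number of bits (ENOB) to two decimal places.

13.40 bits

ENOB = (SINAD − 1.76) / 6.02 = (82.4 − 1.76)/6.02 = 13.395.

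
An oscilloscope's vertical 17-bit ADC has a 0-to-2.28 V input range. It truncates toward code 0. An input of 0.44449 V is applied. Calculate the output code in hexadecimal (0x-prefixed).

code 0x63D0 (decimal 25552)

LSB = 2.28 V / 131072 = 17.40 µV.
(V_in − V_low)/LSB = (0.44449 − 0) / 1.7395e-05 = 25552.716.
So the output code is 25552.
In hexadecimal (0x-prefixed): 0x63D0.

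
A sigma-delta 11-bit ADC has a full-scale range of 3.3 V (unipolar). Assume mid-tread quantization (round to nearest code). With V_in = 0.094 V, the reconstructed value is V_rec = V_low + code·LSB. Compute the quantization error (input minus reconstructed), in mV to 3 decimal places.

LSB = 3.3/2^11 = 1.611 mV.
(0.094 − 0)/0.00161133 = 58.3370; round gives code 58.
V_rec = 0 + 58·0.00161133 = 0.093457031 V.
V_in − V_rec = 0.000542969 V = 0.543 mV.

0.543 mV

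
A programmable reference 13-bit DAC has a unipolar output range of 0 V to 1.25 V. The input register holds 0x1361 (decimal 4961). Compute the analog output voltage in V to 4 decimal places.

0.7570 V

LSB = 1.25 V / 2^13 = 152.59 µV.
Code 0x1361 = 4961 decimal.
V_out = 0 + 4961 × 0.000152588 V = 0.756989 V.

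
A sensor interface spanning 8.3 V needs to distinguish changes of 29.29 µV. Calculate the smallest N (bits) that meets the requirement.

19 bits

Number of steps required ≥ 8.3 V / 29.29 µV = 283373.16.
Need 2^N ≥ 283373.16; 2^18 = 262144, 2^19 = 524288.
Minimum N = 19.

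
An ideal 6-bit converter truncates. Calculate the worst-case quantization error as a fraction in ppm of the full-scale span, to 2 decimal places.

15625.00 ppm

Truncating → worst-case error = 1 LSB = V_FS/2^6, so 1e+06/64 = 15625 ppm of full scale.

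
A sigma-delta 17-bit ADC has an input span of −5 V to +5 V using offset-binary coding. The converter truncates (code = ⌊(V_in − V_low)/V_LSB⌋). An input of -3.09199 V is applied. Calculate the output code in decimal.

code 25008

LSB = 10 V / 131072 = 76.29 µV.
Input sits at 25008.669 steps above V_low.
⌊·⌋(25008.669) = 25008.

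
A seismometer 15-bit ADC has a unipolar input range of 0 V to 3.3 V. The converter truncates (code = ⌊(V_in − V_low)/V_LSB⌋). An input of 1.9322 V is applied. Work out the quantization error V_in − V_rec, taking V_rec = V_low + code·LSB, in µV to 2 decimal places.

16.16 µV

Step size: 3.3 V ÷ 2^15 = 100.71 µV.
(1.9322 − 0)/0.000100708 = 19186.1605; ⌊·⌋ gives code 19186.
V_rec = 0 + 19186·0.000100708 = 1.9321838 V.
Error = 1.9322 − 1.9321838 = 1.61621e-05 V = 16.16 µV.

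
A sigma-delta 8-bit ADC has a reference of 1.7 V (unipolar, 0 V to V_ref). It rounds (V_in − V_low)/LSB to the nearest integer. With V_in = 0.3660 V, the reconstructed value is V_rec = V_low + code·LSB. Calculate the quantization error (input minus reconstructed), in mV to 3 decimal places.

Step size: 1.7 V ÷ 2^8 = 6.641 mV.
Scaled input = 55.1153 LSBs, so code = 55.
Reconstructed: 0.36523438 V.
Difference: 0.000765625 V → 0.766 mV.

0.766 mV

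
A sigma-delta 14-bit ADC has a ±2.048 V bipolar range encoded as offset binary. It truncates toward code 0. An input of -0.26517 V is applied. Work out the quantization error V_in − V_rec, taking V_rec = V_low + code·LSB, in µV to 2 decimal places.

LSB = 4.096/2^14 = 250.00 µV.
Scaled input = 7131.3200 LSBs, so code = 7131.
Code 7131 maps back to (−2.048) + 7131×0.00025 V = -0.26525 V.
V_in − V_rec = 8e-05 V = 80.00 µV.

80.00 µV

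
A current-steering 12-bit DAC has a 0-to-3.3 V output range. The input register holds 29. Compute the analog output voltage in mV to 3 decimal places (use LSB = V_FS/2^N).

LSB = 3.3 V / 2^12 = 0.806 mV.
V_out = 0 + 29 × 0.000805664 V = 0.0233643 V.
= 23.364 mV.

23.364 mV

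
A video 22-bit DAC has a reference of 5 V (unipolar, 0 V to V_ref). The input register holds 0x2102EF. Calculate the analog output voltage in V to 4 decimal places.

LSB = 5 V / 2^22 = 1.19 µV.
Code 0x2102EF = 2163439 decimal.
V_out = 0 + 2163439 × 1.19209e-06 V = 2.57902 V.

2.5790 V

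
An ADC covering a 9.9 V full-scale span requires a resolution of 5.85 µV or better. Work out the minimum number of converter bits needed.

21 bits

Number of steps required ≥ 9.9 V / 5.85 µV = 1692307.69.
Need 2^N ≥ 1692307.69; 2^20 = 1048576, 2^21 = 2097152.
Minimum N = 21.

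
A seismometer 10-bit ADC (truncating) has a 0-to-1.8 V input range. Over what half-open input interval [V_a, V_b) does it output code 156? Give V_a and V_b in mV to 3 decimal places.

LSB = 1.8/2^10 = 1.758 mV.
V_a = V_low + 156·LSB = 0.274219 V; V_b = V_low + 157·LSB = 0.275977 V.

[274.219 mV, 275.977 mV)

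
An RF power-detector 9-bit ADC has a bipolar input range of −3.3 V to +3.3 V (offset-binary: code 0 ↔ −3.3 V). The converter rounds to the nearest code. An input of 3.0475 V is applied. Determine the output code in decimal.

code 492

Full-scale span = 6.6 V; LSB = 6.6/2^9 = 12.891 mV.
(3.0475 − (−3.3)) / 0.0128906 = 492.412 LSBs.
Round → code 492.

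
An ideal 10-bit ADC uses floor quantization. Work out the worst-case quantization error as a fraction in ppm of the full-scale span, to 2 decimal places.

Truncating → worst-case error = 1 LSB = V_FS/2^10, so 1e+06/1024 = 976.562 ppm of full scale.

976.56 ppm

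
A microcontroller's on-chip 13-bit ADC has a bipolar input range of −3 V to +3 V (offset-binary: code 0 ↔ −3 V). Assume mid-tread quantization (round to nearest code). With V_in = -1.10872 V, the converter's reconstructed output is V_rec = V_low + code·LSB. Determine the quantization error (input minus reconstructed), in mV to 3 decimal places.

Step size: 6 V ÷ 2^13 = 0.732 mV.
Scaled input = 2582.2276 LSBs, so code = 2582.
Code 2582 maps back to (−3) + 2582×0.000732422 V = -1.1088867 V.
V_in − V_rec = 0.000166719 V = 0.167 mV.

0.167 mV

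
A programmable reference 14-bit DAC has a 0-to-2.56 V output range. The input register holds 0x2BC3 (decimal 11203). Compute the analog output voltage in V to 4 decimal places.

LSB = 2.56 V / 2^14 = 156.25 µV.
Code 0x2BC3 = 11203 decimal.
V_out = 0 + 11203 × 0.00015625 V = 1.75047 V.

1.7505 V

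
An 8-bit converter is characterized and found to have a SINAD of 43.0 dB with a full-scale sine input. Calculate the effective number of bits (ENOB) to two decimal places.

6.85 bits

ENOB = (SINAD − 1.76) / 6.02 = (43.0 − 1.76)/6.02 = 6.850.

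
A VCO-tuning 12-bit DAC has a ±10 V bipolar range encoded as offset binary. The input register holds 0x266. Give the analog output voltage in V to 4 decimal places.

LSB = 20 V / 2^12 = 4.883 mV.
Code 0x266 = 614 decimal.
V_out = (−10) + 614 × 0.00488281 V = -7.00195 V.

-7.0020 V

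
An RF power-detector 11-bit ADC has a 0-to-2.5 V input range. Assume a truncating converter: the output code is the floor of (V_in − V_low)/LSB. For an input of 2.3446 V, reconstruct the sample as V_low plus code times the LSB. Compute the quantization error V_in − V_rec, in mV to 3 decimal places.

0.850 mV

One LSB is 2.5 V / 2048 = 1.221 mV.
(V_in − V_low)/LSB = (2.3446 − 0)/0.0012207 = 1920.6963 → code 1920 (floor).
Code 1920 maps back to 0 + 1920×0.0012207 V = 2.34375 V.
V_in − V_rec = 0.00085 V = 0.850 mV.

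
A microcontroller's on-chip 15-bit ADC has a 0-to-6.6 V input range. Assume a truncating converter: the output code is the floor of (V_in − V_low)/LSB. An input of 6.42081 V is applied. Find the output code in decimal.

Full-scale span = 6.6 V; LSB = 6.6/2^15 = 201.42 µV.
(6.42081 − 0) / 0.000201416 = 31878.349 LSBs.
Floor → code 31878.

code 31878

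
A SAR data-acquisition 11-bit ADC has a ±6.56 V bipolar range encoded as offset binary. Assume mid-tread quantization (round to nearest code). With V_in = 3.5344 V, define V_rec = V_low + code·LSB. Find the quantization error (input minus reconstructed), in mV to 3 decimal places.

-1.850 mV

One LSB is 13.12 V / 2048 = 6.406 mV.
(V_in − V_low)/LSB = (3.5344 − (−6.56))/0.00640625 = 1575.7112 → code 1576 (round).
V_rec = (−6.56) + 1576·0.00640625 = 3.53625 V.
Error = 3.5344 − 3.53625 = -0.00185 V = -1.850 mV.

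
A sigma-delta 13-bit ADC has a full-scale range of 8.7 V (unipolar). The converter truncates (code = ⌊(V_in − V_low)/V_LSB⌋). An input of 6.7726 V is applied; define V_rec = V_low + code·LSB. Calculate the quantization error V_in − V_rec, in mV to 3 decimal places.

Step size: 8.7 V ÷ 2^13 = 1.062 mV.
Scaled input = 6377.1424 LSBs, so code = 6377.
Reconstructed: 6.7724487 V.
Error = 6.7726 − 6.7724487 = 0.00015127 V = 0.151 mV.

0.151 mV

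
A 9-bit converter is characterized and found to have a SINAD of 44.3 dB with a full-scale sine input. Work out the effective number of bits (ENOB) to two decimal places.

7.07 bits

ENOB = (SINAD − 1.76) / 6.02 = (44.3 − 1.76)/6.02 = 7.066.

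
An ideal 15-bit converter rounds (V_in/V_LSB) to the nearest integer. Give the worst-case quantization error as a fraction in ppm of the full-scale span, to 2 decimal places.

15.26 ppm

Rounding → worst-case error = ½ LSB = V_FS/2^16, so 1e+06/65536 = 15.2588 ppm of full scale.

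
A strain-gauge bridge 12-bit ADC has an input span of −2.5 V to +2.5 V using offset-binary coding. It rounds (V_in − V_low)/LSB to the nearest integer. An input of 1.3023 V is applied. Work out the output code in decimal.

Full-scale span = 5 V; LSB = 5/2^12 = 1.221 mV.
Input sits at 3114.844 steps above V_low.
So the output code is 3115.

code 3115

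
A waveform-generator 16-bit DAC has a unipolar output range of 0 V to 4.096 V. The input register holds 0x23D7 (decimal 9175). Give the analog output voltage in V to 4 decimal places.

LSB = 4.096 V / 2^16 = 62.50 µV.
Code 0x23D7 = 9175 decimal.
V_out = 0 + 9175 × 6.25e-05 V = 0.573438 V.

0.5734 V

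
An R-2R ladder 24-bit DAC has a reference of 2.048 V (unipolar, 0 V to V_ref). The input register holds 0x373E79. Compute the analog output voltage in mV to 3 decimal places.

441.952 mV

LSB = 2.048 V / 2^24 = 0.12 µV.
Code 0x373E79 = 3620473 decimal.
V_out = 0 + 3620473 × 1.2207e-07 V = 0.441952 V.
= 441.952 mV.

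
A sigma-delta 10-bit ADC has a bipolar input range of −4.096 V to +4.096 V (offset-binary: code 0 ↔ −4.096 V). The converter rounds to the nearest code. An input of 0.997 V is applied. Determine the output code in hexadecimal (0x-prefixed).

LSB = 8.192 V / 1024 = 8.000 mV.
Input sits at 636.625 steps above V_low.
So the output code is 637.
In hexadecimal (0x-prefixed): 0x27D.

code 0x27D (decimal 637)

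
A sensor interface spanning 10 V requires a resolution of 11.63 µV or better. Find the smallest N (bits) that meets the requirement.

Number of steps required ≥ 10 V / 11.63 µV = 859845.23.
Need 2^N ≥ 859845.23; 2^19 = 524288, 2^20 = 1048576.
Minimum N = 20.

20 bits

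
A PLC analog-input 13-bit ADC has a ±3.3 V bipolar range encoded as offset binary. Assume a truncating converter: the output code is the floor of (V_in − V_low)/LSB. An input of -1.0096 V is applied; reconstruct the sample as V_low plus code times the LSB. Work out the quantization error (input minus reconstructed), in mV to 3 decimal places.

Step size: 6.6 V ÷ 2^13 = 0.806 mV.
(-1.0096 − (−3.3))/0.000805664 = 2842.8722; ⌊·⌋ gives code 2842.
Reconstructed: -1.0103027 V.
Error = -1.0096 − (−1.0103027) = 0.000702734 V = 0.703 mV.

0.703 mV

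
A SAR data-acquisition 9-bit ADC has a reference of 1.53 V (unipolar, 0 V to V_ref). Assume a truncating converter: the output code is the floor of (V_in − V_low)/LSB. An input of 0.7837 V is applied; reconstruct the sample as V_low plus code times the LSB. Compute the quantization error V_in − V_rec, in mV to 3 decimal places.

One LSB is 1.53 V / 512 = 2.988 mV.
(0.7837 − 0)/0.00298828 = 262.2578; ⌊·⌋ gives code 262.
V_rec = 0 + 262·0.00298828 = 0.78292969 V.
Difference: 0.000770312 V → 0.770 mV.

0.770 mV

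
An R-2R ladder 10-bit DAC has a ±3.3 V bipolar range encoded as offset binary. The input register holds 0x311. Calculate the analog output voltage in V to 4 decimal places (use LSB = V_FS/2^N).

LSB = 6.6 V / 2^10 = 6.445 mV.
Code 0x311 = 785 decimal.
V_out = (−3.3) + 785 × 0.00644531 V = 1.75957 V.

1.7596 V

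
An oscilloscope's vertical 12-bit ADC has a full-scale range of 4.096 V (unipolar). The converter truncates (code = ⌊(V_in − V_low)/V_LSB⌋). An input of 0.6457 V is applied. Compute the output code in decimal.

With 4096 levels over 4.096 V, one step is 1.000 mV.
Input sits at 645.700 steps above V_low.
So the output code is 645.

code 645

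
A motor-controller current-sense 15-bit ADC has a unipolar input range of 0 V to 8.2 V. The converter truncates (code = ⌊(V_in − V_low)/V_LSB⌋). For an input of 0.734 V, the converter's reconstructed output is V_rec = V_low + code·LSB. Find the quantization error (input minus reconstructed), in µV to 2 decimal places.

Step size: 8.2 V ÷ 2^15 = 250.24 µV.
Scaled input = 2933.1356 LSBs, so code = 2933.
Reconstructed: 0.73396606 V.
Difference: 3.39355e-05 V → 33.94 µV.

33.94 µV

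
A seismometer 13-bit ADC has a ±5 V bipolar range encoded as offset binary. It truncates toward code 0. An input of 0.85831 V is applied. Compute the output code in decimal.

LSB = 10 V / 8192 = 1.221 mV.
Input sits at 4799.128 steps above V_low.
⌊·⌋(4799.128) = 4799.

code 4799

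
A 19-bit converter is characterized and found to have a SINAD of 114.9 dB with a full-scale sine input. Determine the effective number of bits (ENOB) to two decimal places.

ENOB = (SINAD − 1.76) / 6.02 = (114.9 − 1.76)/6.02 = 18.794.

18.79 bits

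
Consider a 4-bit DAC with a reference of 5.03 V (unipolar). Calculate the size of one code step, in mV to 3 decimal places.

Full-scale span = 5.03 V.
LSB = 5.03 / 2^4 = 5.03 / 16 = 0.314375 V = 314.375 mV.

314.375 mV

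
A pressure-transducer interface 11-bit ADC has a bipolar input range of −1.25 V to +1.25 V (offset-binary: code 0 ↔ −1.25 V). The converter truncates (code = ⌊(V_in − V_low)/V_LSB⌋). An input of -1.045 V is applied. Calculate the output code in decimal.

code 167

With 2048 levels over 2.5 V, one step is 1.221 mV.
(-1.045 − (−1.25)) / 0.0012207 = 167.936 LSBs.
So the output code is 167.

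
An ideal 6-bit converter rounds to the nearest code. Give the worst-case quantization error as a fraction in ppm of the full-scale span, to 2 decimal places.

Rounding → worst-case error = ½ LSB = V_FS/2^7, so 1e+06/128 = 7812.5 ppm of full scale.

7812.50 ppm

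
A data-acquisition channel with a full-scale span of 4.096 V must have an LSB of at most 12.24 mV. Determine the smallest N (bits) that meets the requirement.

Number of steps required ≥ 4.096 V / 12.24 mV = 334.64.
Need 2^N ≥ 334.64; 2^8 = 256, 2^9 = 512.
Minimum N = 9.

9 bits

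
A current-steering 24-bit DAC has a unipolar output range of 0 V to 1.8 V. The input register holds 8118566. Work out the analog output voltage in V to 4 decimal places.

LSB = 1.8 V / 2^24 = 0.11 µV.
V_out = 0 + 8118566 × 1.07288e-07 V = 0.871028 V.

0.8710 V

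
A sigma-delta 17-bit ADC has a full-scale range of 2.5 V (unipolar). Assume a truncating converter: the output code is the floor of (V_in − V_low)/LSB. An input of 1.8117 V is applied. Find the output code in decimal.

LSB = 2.5 V / 131072 = 19.07 µV.
(V_in − V_low)/LSB = (1.8117 − 0) / 1.90735e-05 = 94985.257.
⌊·⌋(94985.257) = 94985.

code 94985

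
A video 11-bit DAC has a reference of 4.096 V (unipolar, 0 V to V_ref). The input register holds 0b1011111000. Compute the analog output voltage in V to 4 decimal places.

LSB = 4.096 V / 2^11 = 2.000 mV.
Code 0b1011111000 = 760 decimal.
V_out = 0 + 760 × 0.002 V = 1.52 V.

1.5200 V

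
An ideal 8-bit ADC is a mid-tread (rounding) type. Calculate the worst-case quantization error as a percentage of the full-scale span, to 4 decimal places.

Rounding → worst-case error = ½ LSB = V_FS/2^9, so 100/512 = 0.195312 % of full scale.

0.1953 %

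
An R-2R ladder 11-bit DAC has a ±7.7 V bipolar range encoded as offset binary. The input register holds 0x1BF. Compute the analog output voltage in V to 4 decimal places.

LSB = 15.4 V / 2^11 = 7.520 mV.
Code 0x1BF = 447 decimal.
V_out = (−7.7) + 447 × 0.00751953 V = -4.33877 V.

-4.3388 V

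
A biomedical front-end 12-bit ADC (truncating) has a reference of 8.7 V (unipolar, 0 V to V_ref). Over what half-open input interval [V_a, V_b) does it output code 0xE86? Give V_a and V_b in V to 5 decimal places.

[7.89712 V, 7.89924 V)

LSB = 8.7/2^12 = 2.124 mV.
Code 0xE86 = 3718 decimal.
V_a = V_low + 3718·LSB = 7.89712 V; V_b = V_low + 3719·LSB = 7.89924 V.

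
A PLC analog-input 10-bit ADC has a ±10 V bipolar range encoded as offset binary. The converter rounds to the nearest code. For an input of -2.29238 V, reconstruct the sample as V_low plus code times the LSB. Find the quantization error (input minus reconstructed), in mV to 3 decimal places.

LSB = 20/2^10 = 19.531 mV.
(V_in − V_low)/LSB = (-2.29238 − (−10))/0.0195312 = 394.6301 → code 395 (round).
Code 395 maps back to (−10) + 395×0.0195312 V = -2.2851562 V.
Error = -2.29238 − (−2.2851562) = -0.00722375 V = -7.224 mV.

-7.224 mV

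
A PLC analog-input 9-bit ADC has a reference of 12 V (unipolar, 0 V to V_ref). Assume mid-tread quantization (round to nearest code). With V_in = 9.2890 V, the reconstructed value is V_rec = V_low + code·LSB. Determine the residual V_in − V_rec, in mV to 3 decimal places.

One LSB is 12 V / 512 = 23.438 mV.
(9.2890 − 0)/0.0234375 = 396.3307; round gives code 396.
Code 396 maps back to 0 + 396×0.0234375 V = 9.28125 V.
V_in − V_rec = 0.00775 V = 7.750 mV.

7.750 mV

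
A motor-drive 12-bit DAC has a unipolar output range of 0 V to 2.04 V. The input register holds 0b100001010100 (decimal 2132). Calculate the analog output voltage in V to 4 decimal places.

1.0618 V

LSB = 2.04 V / 2^12 = 498.05 µV.
Code 0b100001010100 = 2132 decimal.
V_out = 0 + 2132 × 0.000498047 V = 1.06184 V.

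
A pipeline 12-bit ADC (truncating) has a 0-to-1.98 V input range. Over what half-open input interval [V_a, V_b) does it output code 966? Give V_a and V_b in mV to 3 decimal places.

[466.963 mV, 467.446 mV)

LSB = 1.98/2^12 = 483.40 µV.
V_a = V_low + 966·LSB = 0.466963 V; V_b = V_low + 967·LSB = 0.467446 V.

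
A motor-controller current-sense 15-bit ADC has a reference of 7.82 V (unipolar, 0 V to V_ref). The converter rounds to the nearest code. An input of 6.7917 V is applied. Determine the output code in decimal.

code 28459

Full-scale span = 7.82 V; LSB = 7.82/2^15 = 238.65 µV.
(V_in − V_low)/LSB = (6.7917 − 0) / 0.000238647 = 28459.134.
So the output code is 28459.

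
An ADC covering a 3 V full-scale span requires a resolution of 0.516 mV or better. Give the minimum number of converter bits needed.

13 bits

Number of steps required ≥ 3 V / 0.516 mV = 5813.95.
Need 2^N ≥ 5813.95; 2^12 = 4096, 2^13 = 8192.
Minimum N = 13.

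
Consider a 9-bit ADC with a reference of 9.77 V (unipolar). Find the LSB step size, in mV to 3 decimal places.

19.082 mV

Full-scale span = 9.77 V.
LSB = 9.77 / 2^9 = 9.77 / 512 = 0.019082 V = 19.082 mV.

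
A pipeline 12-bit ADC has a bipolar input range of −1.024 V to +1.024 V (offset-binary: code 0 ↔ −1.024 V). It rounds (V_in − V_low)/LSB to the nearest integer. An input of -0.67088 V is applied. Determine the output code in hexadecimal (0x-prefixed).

LSB = 2.048 V / 4096 = 0.500 mV.
Input sits at 706.240 steps above V_low.
round(706.240) = 706.
In hexadecimal (0x-prefixed): 0x2C2.

code 0x2C2 (decimal 706)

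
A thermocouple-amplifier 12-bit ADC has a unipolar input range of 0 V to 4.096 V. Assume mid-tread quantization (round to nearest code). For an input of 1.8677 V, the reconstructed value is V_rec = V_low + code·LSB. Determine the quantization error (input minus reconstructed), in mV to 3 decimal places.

LSB = 4.096/2^12 = 1.000 mV.
(1.8677 − 0)/0.001 = 1867.7000; round gives code 1868.
Code 1868 maps back to 0 + 1868×0.001 V = 1.868 V.
Difference: -0.0003 V → -0.300 mV.

-0.300 mV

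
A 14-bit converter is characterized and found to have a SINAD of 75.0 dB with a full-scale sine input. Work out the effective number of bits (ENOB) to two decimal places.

12.17 bits

ENOB = (SINAD − 1.76) / 6.02 = (75.0 − 1.76)/6.02 = 12.166.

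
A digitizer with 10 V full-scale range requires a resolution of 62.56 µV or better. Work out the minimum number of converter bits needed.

18 bits

Number of steps required ≥ 10 V / 62.56 µV = 159846.55.
Need 2^N ≥ 159846.55; 2^17 = 131072, 2^18 = 262144.
Minimum N = 18.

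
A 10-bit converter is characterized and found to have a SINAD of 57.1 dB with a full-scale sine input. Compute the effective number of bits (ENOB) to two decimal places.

ENOB = (SINAD − 1.76) / 6.02 = (57.1 − 1.76)/6.02 = 9.193.

9.19 bits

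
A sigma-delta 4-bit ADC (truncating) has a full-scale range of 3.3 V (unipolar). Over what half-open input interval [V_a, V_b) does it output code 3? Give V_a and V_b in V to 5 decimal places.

LSB = 3.3/2^4 = 206.250 mV.
V_a = V_low + 3·LSB = 0.61875 V; V_b = V_low + 4·LSB = 0.825 V.

[0.61875 V, 0.82500 V)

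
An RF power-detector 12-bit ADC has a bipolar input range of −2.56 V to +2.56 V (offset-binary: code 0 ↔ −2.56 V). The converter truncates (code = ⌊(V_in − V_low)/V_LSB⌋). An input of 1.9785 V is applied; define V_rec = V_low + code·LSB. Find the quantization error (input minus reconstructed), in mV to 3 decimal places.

Step size: 5.12 V ÷ 2^12 = 1.250 mV.
(1.9785 − (−2.56))/0.00125 = 3630.8000; ⌊·⌋ gives code 3630.
V_rec = (−2.56) + 3630·0.00125 = 1.9775 V.
Error = 1.9785 − 1.9775 = 0.001 V = 1.000 mV.

1.000 mV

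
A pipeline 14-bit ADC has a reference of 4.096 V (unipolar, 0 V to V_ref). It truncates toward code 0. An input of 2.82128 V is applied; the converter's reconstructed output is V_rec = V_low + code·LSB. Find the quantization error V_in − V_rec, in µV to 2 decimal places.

30.00 µV

Step size: 4.096 V ÷ 2^14 = 250.00 µV.
Scaled input = 11285.1200 LSBs, so code = 11285.
V_rec = 0 + 11285·0.00025 = 2.82125 V.
Error = 2.82128 − 2.82125 = 3e-05 V = 30.00 µV.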